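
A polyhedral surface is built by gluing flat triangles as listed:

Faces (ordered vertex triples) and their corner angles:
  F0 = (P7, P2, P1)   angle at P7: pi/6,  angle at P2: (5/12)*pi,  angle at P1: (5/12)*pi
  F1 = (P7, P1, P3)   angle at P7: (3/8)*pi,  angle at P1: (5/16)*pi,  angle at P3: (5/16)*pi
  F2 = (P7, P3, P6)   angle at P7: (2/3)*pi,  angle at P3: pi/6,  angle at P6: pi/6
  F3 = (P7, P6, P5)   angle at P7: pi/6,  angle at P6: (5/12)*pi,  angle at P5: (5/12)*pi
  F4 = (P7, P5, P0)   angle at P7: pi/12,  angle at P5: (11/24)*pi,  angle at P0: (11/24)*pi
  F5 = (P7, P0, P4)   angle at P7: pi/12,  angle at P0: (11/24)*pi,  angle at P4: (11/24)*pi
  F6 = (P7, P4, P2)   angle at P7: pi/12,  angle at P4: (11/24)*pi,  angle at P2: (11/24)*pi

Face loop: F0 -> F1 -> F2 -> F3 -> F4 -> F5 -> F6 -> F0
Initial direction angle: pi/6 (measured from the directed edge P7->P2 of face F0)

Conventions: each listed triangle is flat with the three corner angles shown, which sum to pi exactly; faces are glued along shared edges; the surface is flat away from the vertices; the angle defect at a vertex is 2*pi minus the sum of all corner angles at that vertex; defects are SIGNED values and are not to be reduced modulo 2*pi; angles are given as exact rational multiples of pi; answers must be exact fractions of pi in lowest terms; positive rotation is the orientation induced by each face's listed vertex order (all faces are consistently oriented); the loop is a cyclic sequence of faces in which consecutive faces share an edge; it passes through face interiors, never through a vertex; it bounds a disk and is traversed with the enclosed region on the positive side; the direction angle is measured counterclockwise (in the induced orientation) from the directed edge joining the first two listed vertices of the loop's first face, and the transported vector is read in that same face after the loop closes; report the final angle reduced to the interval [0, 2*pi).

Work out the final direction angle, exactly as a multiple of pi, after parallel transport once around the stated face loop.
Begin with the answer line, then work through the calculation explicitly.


Answer: final direction angle = (13/24)*pi

enclosed vertex P7: corner angles sum to (13/8)*pi, defect = 2*pi - (13/8)*pi = (3/8)*pi
transport around the loop rotates by the sum of enclosed defects; add to the initial angle mod 2*pi
final angle = pi/6 + (3/8)*pi = (13/24)*pi (mod 2*pi)


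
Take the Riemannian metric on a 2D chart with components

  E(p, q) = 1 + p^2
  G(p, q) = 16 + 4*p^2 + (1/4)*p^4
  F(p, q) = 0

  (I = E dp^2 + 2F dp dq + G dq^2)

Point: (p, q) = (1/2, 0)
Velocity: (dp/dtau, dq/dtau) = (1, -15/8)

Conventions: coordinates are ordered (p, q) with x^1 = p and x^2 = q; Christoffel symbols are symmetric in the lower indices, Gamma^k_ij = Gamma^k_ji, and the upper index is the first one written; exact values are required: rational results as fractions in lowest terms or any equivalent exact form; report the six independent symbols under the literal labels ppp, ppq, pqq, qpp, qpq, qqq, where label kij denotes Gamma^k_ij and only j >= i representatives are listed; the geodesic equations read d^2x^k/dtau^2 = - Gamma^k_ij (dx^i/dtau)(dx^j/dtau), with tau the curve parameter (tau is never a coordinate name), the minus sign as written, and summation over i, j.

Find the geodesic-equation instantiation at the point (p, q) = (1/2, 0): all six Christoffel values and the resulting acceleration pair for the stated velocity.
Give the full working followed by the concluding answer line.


E = 5/4, F = 0, G = 1089/64 at the point
E_p = 1, E_q = 0, F_p = 0, F_q = 0, G_p = 33/8, G_q = 0
EG - F^2 = 5445/256;  g^inv = (256/5445) * [[1089/64, 0], [0, 5/4]]
first-kind symbols [ij,l] = (1/2)(d_i g_jl + d_j g_il - d_l g_ij): [pp,p] = E_p/2 = 1/2, [pp,q] = F_p - E_q/2 = 0, [pq,p] = E_q/2 = 0, [pq,q] = G_p/2 = 33/16, [qq,p] = F_q - G_p/2 = -33/16, [qq,q] = G_q/2 = 0
Gamma^p_ij = (G*[ij,p] - F*[ij,q])/(EG - F^2), Gamma^q_ij = (E*[ij,q] - F*[ij,p])/(EG - F^2)
Gamma_ppp = 2/5, Gamma_ppq = 0, Gamma_pqq = -33/20, Gamma_qpp = 0, Gamma_qpq = 4/33, Gamma_qqq = 0
d^2p/dtau^2 = -(Gamma_ppp*(1)^2 + 2*Gamma_ppq*(1)*(-15/8) + Gamma_pqq*(-15/8)^2) = 6913/1280
d^2q/dtau^2 = -(Gamma_qpp*(1)^2 + 2*Gamma_qpq*(1)*(-15/8) + Gamma_qqq*(-15/8)^2) = 5/11

Answer: Gamma_ppp = 2/5, Gamma_ppq = 0, Gamma_pqq = -33/20, Gamma_qpp = 0, Gamma_qpq = 4/33, Gamma_qqq = 0; accelerations (d^2p/dtau^2, d^2q/dtau^2) = (6913/1280, 5/11)


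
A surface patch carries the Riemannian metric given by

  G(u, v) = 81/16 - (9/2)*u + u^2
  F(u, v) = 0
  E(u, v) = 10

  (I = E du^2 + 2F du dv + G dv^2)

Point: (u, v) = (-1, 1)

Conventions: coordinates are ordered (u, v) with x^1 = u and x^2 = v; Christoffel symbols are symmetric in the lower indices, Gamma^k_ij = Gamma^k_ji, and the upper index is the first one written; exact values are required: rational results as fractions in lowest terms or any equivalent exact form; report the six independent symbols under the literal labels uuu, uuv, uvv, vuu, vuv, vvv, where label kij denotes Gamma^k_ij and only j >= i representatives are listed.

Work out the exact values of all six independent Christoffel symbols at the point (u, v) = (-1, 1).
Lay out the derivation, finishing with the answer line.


E = 10, F = 0, G = 169/16 at the point
E_u = 0, E_v = 0, F_u = 0, F_v = 0, G_u = -13/2, G_v = 0
EG - F^2 = 845/8;  g^inv = (8/845) * [[169/16, 0], [0, 10]]
first-kind symbols [ij,l] = (1/2)(d_i g_jl + d_j g_il - d_l g_ij): [uu,u] = E_u/2 = 0, [uu,v] = F_u - E_v/2 = 0, [uv,u] = E_v/2 = 0, [uv,v] = G_u/2 = -13/4, [vv,u] = F_v - G_u/2 = 13/4, [vv,v] = G_v/2 = 0
Gamma^u_ij = (G*[ij,u] - F*[ij,v])/(EG - F^2), Gamma^v_ij = (E*[ij,v] - F*[ij,u])/(EG - F^2)

Answer: Gamma_uuu = 0, Gamma_uuv = 0, Gamma_uvv = 13/40, Gamma_vuu = 0, Gamma_vuv = -4/13, Gamma_vvv = 0


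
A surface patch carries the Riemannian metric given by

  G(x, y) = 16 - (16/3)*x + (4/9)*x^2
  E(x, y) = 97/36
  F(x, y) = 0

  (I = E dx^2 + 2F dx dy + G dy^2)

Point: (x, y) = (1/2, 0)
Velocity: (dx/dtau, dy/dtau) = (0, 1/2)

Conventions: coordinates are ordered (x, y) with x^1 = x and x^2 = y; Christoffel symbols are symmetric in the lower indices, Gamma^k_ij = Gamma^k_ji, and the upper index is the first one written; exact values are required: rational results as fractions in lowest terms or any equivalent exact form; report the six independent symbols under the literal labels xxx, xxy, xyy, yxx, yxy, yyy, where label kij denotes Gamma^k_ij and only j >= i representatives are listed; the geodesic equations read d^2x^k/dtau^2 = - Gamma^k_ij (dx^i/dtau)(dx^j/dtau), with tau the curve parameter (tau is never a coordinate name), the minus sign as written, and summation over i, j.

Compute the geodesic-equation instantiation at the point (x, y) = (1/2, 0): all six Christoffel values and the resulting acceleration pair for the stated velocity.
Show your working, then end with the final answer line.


E = 97/36, F = 0, G = 121/9 at the point
E_x = 0, E_y = 0, F_x = 0, F_y = 0, G_x = -44/9, G_y = 0
EG - F^2 = 11737/324;  g^inv = (324/11737) * [[121/9, 0], [0, 97/36]]
first-kind symbols [ij,l] = (1/2)(d_i g_jl + d_j g_il - d_l g_ij): [xx,x] = E_x/2 = 0, [xx,y] = F_x - E_y/2 = 0, [xy,x] = E_y/2 = 0, [xy,y] = G_x/2 = -22/9, [yy,x] = F_y - G_x/2 = 22/9, [yy,y] = G_y/2 = 0
Gamma^x_ij = (G*[ij,x] - F*[ij,y])/(EG - F^2), Gamma^y_ij = (E*[ij,y] - F*[ij,x])/(EG - F^2)
Gamma_xxx = 0, Gamma_xxy = 0, Gamma_xyy = 88/97, Gamma_yxx = 0, Gamma_yxy = -2/11, Gamma_yyy = 0
d^2x/dtau^2 = -(Gamma_xxx*(0)^2 + 2*Gamma_xxy*(0)*(1/2) + Gamma_xyy*(1/2)^2) = -22/97
d^2y/dtau^2 = -(Gamma_yxx*(0)^2 + 2*Gamma_yxy*(0)*(1/2) + Gamma_yyy*(1/2)^2) = 0

Answer: Gamma_xxx = 0, Gamma_xxy = 0, Gamma_xyy = 88/97, Gamma_yxx = 0, Gamma_yxy = -2/11, Gamma_yyy = 0; accelerations (d^2x/dtau^2, d^2y/dtau^2) = (-22/97, 0)


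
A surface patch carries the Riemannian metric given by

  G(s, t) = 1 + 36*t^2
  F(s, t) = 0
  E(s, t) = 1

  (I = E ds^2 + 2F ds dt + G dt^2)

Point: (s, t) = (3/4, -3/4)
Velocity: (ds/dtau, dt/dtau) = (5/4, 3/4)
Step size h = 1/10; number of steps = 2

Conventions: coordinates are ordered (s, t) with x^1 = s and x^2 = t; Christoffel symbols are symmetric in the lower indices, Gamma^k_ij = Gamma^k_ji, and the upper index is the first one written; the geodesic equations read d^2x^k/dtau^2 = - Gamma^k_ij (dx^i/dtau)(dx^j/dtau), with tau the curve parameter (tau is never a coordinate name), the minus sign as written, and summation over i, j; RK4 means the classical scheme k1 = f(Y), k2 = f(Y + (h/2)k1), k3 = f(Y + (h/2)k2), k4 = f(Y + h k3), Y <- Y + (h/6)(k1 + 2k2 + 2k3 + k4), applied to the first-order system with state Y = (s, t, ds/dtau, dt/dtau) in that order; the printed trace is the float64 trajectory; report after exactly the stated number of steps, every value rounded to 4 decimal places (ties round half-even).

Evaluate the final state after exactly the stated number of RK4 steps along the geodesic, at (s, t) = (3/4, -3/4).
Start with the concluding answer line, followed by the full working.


Answer: s = 1.0000, t = -0.5822, ds/dtau = 1.2500, dt/dtau = 0.9515

f(Y) = (ds/dtau, dt/dtau, -Gamma^s_ij Y'^i Y'^j, -Gamma^t_ij Y'^i Y'^j) with the Gammas evaluated at the stage position; h = 0.100000; intermediate values shown to 6 dp
step 0: s = 0.7500, t = -0.7500, ds/dtau = 1.2500, dt/dtau = 0.7500
step 1:
  k1: at (s, t) = (0.750000, -0.750000), (ds/dtau, dt/dtau) = (1.250000, 0.750000); Gamma_sss = 0.000000, Gamma_sst = 0.000000, Gamma_stt = 0.000000, Gamma_tss = 0.000000, Gamma_tst = 0.000000, Gamma_ttt = -1.270588; k1 = (1.250000, 0.750000, 0.000000, 0.714706)
  k2: at (s, t) = (0.812500, -0.712500), (ds/dtau, dt/dtau) = (1.250000, 0.785735); Gamma_sss = 0.000000, Gamma_sst = 0.000000, Gamma_stt = 0.000000, Gamma_tss = 0.000000, Gamma_tst = 0.000000, Gamma_ttt = -1.330696; k2 = (1.250000, 0.785735, 0.000000, 0.821545)
  k3: at (s, t) = (0.812500, -0.710713), (ds/dtau, dt/dtau) = (1.250000, 0.791077); Gamma_sss = 0.000000, Gamma_sst = 0.000000, Gamma_stt = 0.000000, Gamma_tss = 0.000000, Gamma_tst = 0.000000, Gamma_ttt = -1.333693; k3 = (1.250000, 0.791077, 0.000000, 0.834630)
  k4: at (s, t) = (0.875000, -0.670892), (ds/dtau, dt/dtau) = (1.250000, 0.833463); Gamma_sss = 0.000000, Gamma_sst = 0.000000, Gamma_stt = 0.000000, Gamma_tss = 0.000000, Gamma_tst = 0.000000, Gamma_ttt = -1.403910; k4 = (1.250000, 0.833463, 0.000000, 0.975241)
  Y <- Y + (h/6)(k1 + 2k2 + 2k3 + k4): s = 0.8750, t = -0.6710, ds/dtau = 1.2500, dt/dtau = 0.8334
step 2:
  k1: at (s, t) = (0.875000, -0.671049), (ds/dtau, dt/dtau) = (1.250000, 0.833372); Gamma_sss = 0.000000, Gamma_sst = 0.000000, Gamma_stt = 0.000000, Gamma_tss = 0.000000, Gamma_tst = 0.000000, Gamma_ttt = -1.403621; k1 = (1.250000, 0.833372, 0.000000, 0.974826)
  k2: at (s, t) = (0.937500, -0.629380), (ds/dtau, dt/dtau) = (1.250000, 0.882113); Gamma_sss = 0.000000, Gamma_sst = 0.000000, Gamma_stt = 0.000000, Gamma_tss = 0.000000, Gamma_tst = 0.000000, Gamma_ttt = -1.484748; k2 = (1.250000, 0.882113, 0.000000, 1.155317)
  k3: at (s, t) = (0.937500, -0.626943), (ds/dtau, dt/dtau) = (1.250000, 0.891137); Gamma_sss = 0.000000, Gamma_sst = 0.000000, Gamma_stt = 0.000000, Gamma_tss = 0.000000, Gamma_tst = 0.000000, Gamma_ttt = -1.489759; k3 = (1.250000, 0.891137, 0.000000, 1.183056)
  k4: at (s, t) = (1.000000, -0.581935), (ds/dtau, dt/dtau) = (1.250000, 0.951677); Gamma_sss = 0.000000, Gamma_sst = 0.000000, Gamma_stt = 0.000000, Gamma_tss = 0.000000, Gamma_tst = 0.000000, Gamma_ttt = -1.588138; k4 = (1.250000, 0.951677, 0.000000, 1.438360)
  Y <- Y + (h/6)(k1 + 2k2 + 2k3 + k4): s = 1.0000, t = -0.5822, ds/dtau = 1.2500, dt/dtau = 0.9515


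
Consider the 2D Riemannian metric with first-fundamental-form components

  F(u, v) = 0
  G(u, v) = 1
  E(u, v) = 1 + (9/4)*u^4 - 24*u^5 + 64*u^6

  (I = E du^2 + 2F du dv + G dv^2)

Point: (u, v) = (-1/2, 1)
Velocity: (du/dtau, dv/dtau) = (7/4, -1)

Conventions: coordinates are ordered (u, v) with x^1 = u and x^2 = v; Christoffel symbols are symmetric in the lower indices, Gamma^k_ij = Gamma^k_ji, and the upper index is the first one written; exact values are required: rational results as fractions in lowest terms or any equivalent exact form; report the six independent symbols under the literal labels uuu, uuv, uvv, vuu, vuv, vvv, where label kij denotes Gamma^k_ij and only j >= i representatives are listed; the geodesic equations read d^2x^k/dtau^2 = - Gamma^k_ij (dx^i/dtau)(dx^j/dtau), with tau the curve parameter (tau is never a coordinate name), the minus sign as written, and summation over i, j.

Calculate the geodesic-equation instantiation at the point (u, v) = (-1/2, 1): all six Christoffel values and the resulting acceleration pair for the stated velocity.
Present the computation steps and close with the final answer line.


E = 185/64, F = 0, G = 1 at the point
E_u = -165/8, E_v = 0, F_u = 0, F_v = 0, G_u = 0, G_v = 0
EG - F^2 = 185/64;  g^inv = (64/185) * [[1, 0], [0, 185/64]]
first-kind symbols [ij,l] = (1/2)(d_i g_jl + d_j g_il - d_l g_ij): [uu,u] = E_u/2 = -165/16, [uu,v] = F_u - E_v/2 = 0, [uv,u] = E_v/2 = 0, [uv,v] = G_u/2 = 0, [vv,u] = F_v - G_u/2 = 0, [vv,v] = G_v/2 = 0
Gamma^u_ij = (G*[ij,u] - F*[ij,v])/(EG - F^2), Gamma^v_ij = (E*[ij,v] - F*[ij,u])/(EG - F^2)
Gamma_uuu = -132/37, Gamma_uuv = 0, Gamma_uvv = 0, Gamma_vuu = 0, Gamma_vuv = 0, Gamma_vvv = 0
d^2u/dtau^2 = -(Gamma_uuu*(7/4)^2 + 2*Gamma_uuv*(7/4)*(-1) + Gamma_uvv*(-1)^2) = 1617/148
d^2v/dtau^2 = -(Gamma_vuu*(7/4)^2 + 2*Gamma_vuv*(7/4)*(-1) + Gamma_vvv*(-1)^2) = 0

Answer: Gamma_uuu = -132/37, Gamma_uuv = 0, Gamma_uvv = 0, Gamma_vuu = 0, Gamma_vuv = 0, Gamma_vvv = 0; accelerations (d^2u/dtau^2, d^2v/dtau^2) = (1617/148, 0)


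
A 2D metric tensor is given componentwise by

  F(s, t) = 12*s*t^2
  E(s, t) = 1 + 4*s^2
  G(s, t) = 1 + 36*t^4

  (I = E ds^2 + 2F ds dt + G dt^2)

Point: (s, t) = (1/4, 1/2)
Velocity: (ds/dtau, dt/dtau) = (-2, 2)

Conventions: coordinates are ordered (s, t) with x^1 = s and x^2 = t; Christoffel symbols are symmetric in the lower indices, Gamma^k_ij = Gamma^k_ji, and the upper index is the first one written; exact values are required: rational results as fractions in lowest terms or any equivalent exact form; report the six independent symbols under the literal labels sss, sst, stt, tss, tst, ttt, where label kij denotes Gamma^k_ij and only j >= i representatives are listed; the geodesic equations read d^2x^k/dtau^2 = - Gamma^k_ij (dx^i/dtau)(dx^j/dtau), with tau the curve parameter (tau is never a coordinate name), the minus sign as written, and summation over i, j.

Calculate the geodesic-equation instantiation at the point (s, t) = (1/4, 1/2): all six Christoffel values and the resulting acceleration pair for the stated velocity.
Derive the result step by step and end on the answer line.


E = 5/4, F = 3/4, G = 13/4 at the point
E_s = 2, E_t = 0, F_s = 3, F_t = 3, G_s = 0, G_t = 18
EG - F^2 = 7/2;  g^inv = (2/7) * [[13/4, -3/4], [-3/4, 5/4]]
first-kind symbols [ij,l] = (1/2)(d_i g_jl + d_j g_il - d_l g_ij): [ss,s] = E_s/2 = 1, [ss,t] = F_s - E_t/2 = 3, [st,s] = E_t/2 = 0, [st,t] = G_s/2 = 0, [tt,s] = F_t - G_s/2 = 3, [tt,t] = G_t/2 = 9
Gamma^s_ij = (G*[ij,s] - F*[ij,t])/(EG - F^2), Gamma^t_ij = (E*[ij,t] - F*[ij,s])/(EG - F^2)
Gamma_sss = 2/7, Gamma_sst = 0, Gamma_stt = 6/7, Gamma_tss = 6/7, Gamma_tst = 0, Gamma_ttt = 18/7
d^2s/dtau^2 = -(Gamma_sss*(-2)^2 + 2*Gamma_sst*(-2)*(2) + Gamma_stt*(2)^2) = -32/7
d^2t/dtau^2 = -(Gamma_tss*(-2)^2 + 2*Gamma_tst*(-2)*(2) + Gamma_ttt*(2)^2) = -96/7

Answer: Gamma_sss = 2/7, Gamma_sst = 0, Gamma_stt = 6/7, Gamma_tss = 6/7, Gamma_tst = 0, Gamma_ttt = 18/7; accelerations (d^2s/dtau^2, d^2t/dtau^2) = (-32/7, -96/7)


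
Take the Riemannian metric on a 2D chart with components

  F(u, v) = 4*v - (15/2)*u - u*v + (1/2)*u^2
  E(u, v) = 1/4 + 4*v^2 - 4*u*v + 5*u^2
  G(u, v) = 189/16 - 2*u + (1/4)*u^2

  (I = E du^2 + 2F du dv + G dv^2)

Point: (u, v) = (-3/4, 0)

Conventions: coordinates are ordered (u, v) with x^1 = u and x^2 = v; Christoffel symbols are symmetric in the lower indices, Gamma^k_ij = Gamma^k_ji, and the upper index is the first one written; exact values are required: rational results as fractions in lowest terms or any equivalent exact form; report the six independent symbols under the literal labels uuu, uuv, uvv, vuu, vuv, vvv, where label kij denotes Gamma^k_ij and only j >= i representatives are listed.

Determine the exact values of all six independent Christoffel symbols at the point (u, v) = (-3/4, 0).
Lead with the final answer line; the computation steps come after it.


Answer: Gamma_uuu = 87/77, Gamma_uuv = 663/154, Gamma_uvv = 3895/308, Gamma_vuu = -94/77, Gamma_vuv = -457/231, Gamma_vvv = -855/154

E = 49/16, F = 189/32, G = 861/64 at the point
E_u = -15/2, E_v = 3, F_u = -33/4, F_v = 19/4, G_u = -19/8, G_v = 0
EG - F^2 = 1617/256;  g^inv = (256/1617) * [[861/64, -189/32], [-189/32, 49/16]]
first-kind symbols [ij,l] = (1/2)(d_i g_jl + d_j g_il - d_l g_ij): [uu,u] = E_u/2 = -15/4, [uu,v] = F_u - E_v/2 = -39/4, [uv,u] = E_v/2 = 3/2, [uv,v] = G_u/2 = -19/16, [vv,u] = F_v - G_u/2 = 95/16, [vv,v] = G_v/2 = 0
Gamma^u_ij = (G*[ij,u] - F*[ij,v])/(EG - F^2), Gamma^v_ij = (E*[ij,v] - F*[ij,u])/(EG - F^2)


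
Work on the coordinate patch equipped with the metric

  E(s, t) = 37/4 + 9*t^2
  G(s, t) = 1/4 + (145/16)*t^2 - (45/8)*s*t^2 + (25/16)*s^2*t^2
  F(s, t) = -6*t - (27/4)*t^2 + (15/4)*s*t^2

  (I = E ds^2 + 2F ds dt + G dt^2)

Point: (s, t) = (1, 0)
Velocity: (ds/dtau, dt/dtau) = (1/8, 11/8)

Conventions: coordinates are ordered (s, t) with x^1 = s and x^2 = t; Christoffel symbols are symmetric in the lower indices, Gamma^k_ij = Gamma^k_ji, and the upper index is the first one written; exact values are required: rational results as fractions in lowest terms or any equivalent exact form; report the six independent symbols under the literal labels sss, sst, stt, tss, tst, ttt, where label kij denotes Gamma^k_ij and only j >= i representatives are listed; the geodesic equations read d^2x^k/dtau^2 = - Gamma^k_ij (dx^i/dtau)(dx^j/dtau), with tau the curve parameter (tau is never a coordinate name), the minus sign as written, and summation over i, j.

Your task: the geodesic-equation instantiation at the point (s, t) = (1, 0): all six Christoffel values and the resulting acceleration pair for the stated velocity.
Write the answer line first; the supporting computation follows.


Answer: Gamma_sss = 0, Gamma_sst = 0, Gamma_stt = -24/37, Gamma_tss = 0, Gamma_tst = 0, Gamma_ttt = 0; accelerations (d^2s/dtau^2, d^2t/dtau^2) = (363/296, 0)

E = 37/4, F = 0, G = 1/4 at the point
E_s = 0, E_t = 0, F_s = 0, F_t = -6, G_s = 0, G_t = 0
EG - F^2 = 37/16;  g^inv = (16/37) * [[1/4, 0], [0, 37/4]]
first-kind symbols [ij,l] = (1/2)(d_i g_jl + d_j g_il - d_l g_ij): [ss,s] = E_s/2 = 0, [ss,t] = F_s - E_t/2 = 0, [st,s] = E_t/2 = 0, [st,t] = G_s/2 = 0, [tt,s] = F_t - G_s/2 = -6, [tt,t] = G_t/2 = 0
Gamma^s_ij = (G*[ij,s] - F*[ij,t])/(EG - F^2), Gamma^t_ij = (E*[ij,t] - F*[ij,s])/(EG - F^2)
Gamma_sss = 0, Gamma_sst = 0, Gamma_stt = -24/37, Gamma_tss = 0, Gamma_tst = 0, Gamma_ttt = 0
d^2s/dtau^2 = -(Gamma_sss*(1/8)^2 + 2*Gamma_sst*(1/8)*(11/8) + Gamma_stt*(11/8)^2) = 363/296
d^2t/dtau^2 = -(Gamma_tss*(1/8)^2 + 2*Gamma_tst*(1/8)*(11/8) + Gamma_ttt*(11/8)^2) = 0


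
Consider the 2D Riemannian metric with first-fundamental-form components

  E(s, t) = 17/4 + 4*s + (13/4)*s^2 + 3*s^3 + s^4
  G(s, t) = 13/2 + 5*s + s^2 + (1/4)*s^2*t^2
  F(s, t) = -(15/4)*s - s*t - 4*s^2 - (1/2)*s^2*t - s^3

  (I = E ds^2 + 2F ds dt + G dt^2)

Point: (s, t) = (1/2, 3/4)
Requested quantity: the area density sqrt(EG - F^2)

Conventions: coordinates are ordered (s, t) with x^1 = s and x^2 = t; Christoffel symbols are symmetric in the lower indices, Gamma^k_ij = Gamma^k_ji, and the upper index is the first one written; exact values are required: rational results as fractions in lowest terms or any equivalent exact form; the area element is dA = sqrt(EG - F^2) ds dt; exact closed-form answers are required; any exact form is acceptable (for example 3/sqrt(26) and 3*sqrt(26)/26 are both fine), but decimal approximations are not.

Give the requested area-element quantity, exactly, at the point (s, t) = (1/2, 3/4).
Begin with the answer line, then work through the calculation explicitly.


Answer: sqrt(EG - F^2) = 53*sqrt(21)/32

E = 15/2, F = -111/32, G = 2377/256; EG - F^2 = 58989/1024


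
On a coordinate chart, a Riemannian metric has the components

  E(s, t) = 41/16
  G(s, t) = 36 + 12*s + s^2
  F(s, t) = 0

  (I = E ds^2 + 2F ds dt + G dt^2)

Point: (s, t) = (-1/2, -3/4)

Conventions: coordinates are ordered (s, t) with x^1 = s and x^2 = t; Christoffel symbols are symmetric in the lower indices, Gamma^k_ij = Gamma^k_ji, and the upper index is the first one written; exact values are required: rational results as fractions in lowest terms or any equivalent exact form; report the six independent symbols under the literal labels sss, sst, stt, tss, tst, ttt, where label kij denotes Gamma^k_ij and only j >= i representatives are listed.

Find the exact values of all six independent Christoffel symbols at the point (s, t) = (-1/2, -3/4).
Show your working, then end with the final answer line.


E = 41/16, F = 0, G = 121/4 at the point
E_s = 0, E_t = 0, F_s = 0, F_t = 0, G_s = 11, G_t = 0
EG - F^2 = 4961/64;  g^inv = (64/4961) * [[121/4, 0], [0, 41/16]]
first-kind symbols [ij,l] = (1/2)(d_i g_jl + d_j g_il - d_l g_ij): [ss,s] = E_s/2 = 0, [ss,t] = F_s - E_t/2 = 0, [st,s] = E_t/2 = 0, [st,t] = G_s/2 = 11/2, [tt,s] = F_t - G_s/2 = -11/2, [tt,t] = G_t/2 = 0
Gamma^s_ij = (G*[ij,s] - F*[ij,t])/(EG - F^2), Gamma^t_ij = (E*[ij,t] - F*[ij,s])/(EG - F^2)

Answer: Gamma_sss = 0, Gamma_sst = 0, Gamma_stt = -88/41, Gamma_tss = 0, Gamma_tst = 2/11, Gamma_ttt = 0


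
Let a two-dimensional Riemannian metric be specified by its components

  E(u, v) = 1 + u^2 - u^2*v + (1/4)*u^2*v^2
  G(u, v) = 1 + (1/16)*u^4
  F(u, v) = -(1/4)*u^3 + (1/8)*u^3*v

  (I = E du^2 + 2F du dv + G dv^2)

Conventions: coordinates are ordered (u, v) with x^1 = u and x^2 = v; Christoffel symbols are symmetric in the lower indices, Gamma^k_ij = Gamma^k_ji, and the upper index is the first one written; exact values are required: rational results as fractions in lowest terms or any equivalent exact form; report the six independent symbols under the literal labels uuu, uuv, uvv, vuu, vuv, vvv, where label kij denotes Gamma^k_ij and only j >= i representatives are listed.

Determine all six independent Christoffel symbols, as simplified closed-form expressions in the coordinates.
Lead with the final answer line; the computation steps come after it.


Answer: Gamma_uuu = (4*u*v^2 - 16*u*v + 16*u)/(u^4 + 4*u^2*v^2 - 16*u^2*v + 16*u^2 + 16), Gamma_uuv = (4*u^2*v - 8*u^2)/(u^4 + 4*u^2*v^2 - 16*u^2*v + 16*u^2 + 16), Gamma_uvv = 0, Gamma_vuu = (2*u^2*v - 4*u^2)/(u^4 + 4*u^2*v^2 - 16*u^2*v + 16*u^2 + 16), Gamma_vuv = 2*u^3/(u^4 + 4*u^2*v^2 - 16*u^2*v + 16*u^2 + 16), Gamma_vvv = 0

E = 1 + u^2 - u^2*v + (1/4)*u^2*v^2; F = -(1/4)*u^3 + (1/8)*u^3*v; G = 1 + (1/16)*u^4
Gamma^k_ij = (1/2) g^{kl} (d_i g_jl + d_j g_il - d_l g_ij), with g^inv = (1/(EG-F^2)) [[G, -F], [-F, E]]
first partials: E_u = 2*u - 2*u*v + (1/2)*u*v^2, E_v = -u^2 + (1/2)*u^2*v, F_u = -(3/4)*u^2 + (3/8)*u^2*v, F_v = (1/8)*u^3, G_u = (1/4)*u^3, G_v = 0
D = EG - F^2 = 1 + u^2 - u^2*v + (1/4)*u^2*v^2 + (1/16)*u^4
expanded: Gamma^u_uu = (G E_u - 2F F_u + F E_v)/(2D), Gamma^u_uv = (G E_v - F G_u)/(2D), Gamma^u_vv = (2G F_v - G G_u - F G_v)/(2D), Gamma^v_uu = (2E F_u - E E_v - F E_u)/(2D), Gamma^v_uv = (E G_u - F E_v)/(2D), Gamma^v_vv = (E G_v - 2F F_v + F G_u)/(2D); substitute and cancel common factors


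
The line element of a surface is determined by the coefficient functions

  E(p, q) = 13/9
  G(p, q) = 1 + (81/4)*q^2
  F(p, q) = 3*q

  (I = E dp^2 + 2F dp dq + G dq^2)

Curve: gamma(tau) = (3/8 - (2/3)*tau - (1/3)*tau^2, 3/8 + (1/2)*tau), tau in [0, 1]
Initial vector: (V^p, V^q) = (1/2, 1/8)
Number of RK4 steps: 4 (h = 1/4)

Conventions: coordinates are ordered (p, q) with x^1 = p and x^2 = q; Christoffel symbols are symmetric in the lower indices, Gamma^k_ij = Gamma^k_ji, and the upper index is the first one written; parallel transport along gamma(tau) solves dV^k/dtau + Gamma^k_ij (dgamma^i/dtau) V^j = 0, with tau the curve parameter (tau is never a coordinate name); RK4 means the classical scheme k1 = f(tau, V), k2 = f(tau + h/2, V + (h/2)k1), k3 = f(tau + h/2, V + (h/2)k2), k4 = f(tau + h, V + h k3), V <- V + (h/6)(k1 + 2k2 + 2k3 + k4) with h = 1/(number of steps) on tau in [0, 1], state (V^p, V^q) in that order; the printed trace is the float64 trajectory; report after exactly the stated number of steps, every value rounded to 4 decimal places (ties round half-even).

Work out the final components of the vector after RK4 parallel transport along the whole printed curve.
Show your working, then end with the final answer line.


gamma'(tau) = (-2/3 - (2/3)*tau, 1/2); f(tau, V)^k = -Gamma^k_ij(gamma(tau)) gamma'^i(tau) V^j; h = 1/4; intermediate values shown to 6 dp
curve data and Christoffel symbols at the stage parameters:
  tau = 0.000000: gamma = (0.375000, 0.375000), gamma' = (-0.666667, 0.500000); Gamma_ppp = 0.000000, Gamma_ppq = 0.000000, Gamma_pqq = 0.698958, Gamma_qpp = 0.000000, Gamma_qpq = 0.000000, Gamma_qqq = 1.769239
  tau = 0.125000: gamma = (0.286458, 0.437500), gamma' = (-0.750000, 0.500000); Gamma_ppp = 0.000000, Gamma_ppq = 0.000000, Gamma_pqq = 0.563865, Gamma_qpp = 0.000000, Gamma_qpq = 0.000000, Gamma_qqq = 1.665164
  tau = 0.250000: gamma = (0.187500, 0.500000), gamma' = (-0.833333, 0.500000); Gamma_ppp = 0.000000, Gamma_ppq = 0.000000, Gamma_pqq = 0.461046, Gamma_qpp = 0.000000, Gamma_qpq = 0.000000, Gamma_qqq = 1.556030
  tau = 0.375000: gamma = (0.078125, 0.562500), gamma' = (-0.916667, 0.500000); Gamma_ppp = 0.000000, Gamma_ppq = 0.000000, Gamma_pqq = 0.382084, Gamma_qpp = 0.000000, Gamma_qpq = 0.000000, Gamma_qqq = 1.450726
  tau = 0.500000: gamma = (-0.041667, 0.625000), gamma' = (-1.000000, 0.500000); Gamma_ppp = 0.000000, Gamma_ppq = 0.000000, Gamma_pqq = 0.320698, Gamma_qpp = 0.000000, Gamma_qpq = 0.000000, Gamma_qqq = 1.352944
  tau = 0.625000: gamma = (-0.171875, 0.687500), gamma' = (-1.083333, 0.500000); Gamma_ppp = 0.000000, Gamma_ppq = 0.000000, Gamma_pqq = 0.272338, Gamma_qpp = 0.000000, Gamma_qpq = 0.000000, Gamma_qqq = 1.263817
  tau = 0.750000: gamma = (-0.312500, 0.750000), gamma' = (-1.166667, 0.500000); Gamma_ppp = 0.000000, Gamma_ppq = 0.000000, Gamma_pqq = 0.233735, Gamma_qpp = 0.000000, Gamma_qpq = 0.000000, Gamma_qqq = 1.183281
  tau = 0.875000: gamma = (-0.463542, 0.812500), gamma' = (-1.250000, 0.500000); Gamma_ppp = 0.000000, Gamma_ppq = 0.000000, Gamma_pqq = 0.202530, Gamma_qpp = 0.000000, Gamma_qpq = 0.000000, Gamma_qqq = 1.110751
  tau = 1.000000: gamma = (-0.625000, 0.875000), gamma' = (-1.333333, 0.500000); Gamma_ppp = 0.000000, Gamma_ppq = 0.000000, Gamma_pqq = 0.177008, Gamma_qpp = 0.000000, Gamma_qpq = 0.000000, Gamma_qqq = 1.045456
step 0: V^p = 0.5000, V^q = 0.1250
step 1: k1 = (-0.043685, -0.110577), k2 = (-0.031345, -0.092565), k3 = (-0.031979, -0.094439), k4 = (-0.023373, -0.078883); V <- V + (h/6)(k1 + 2k2 + 2k3 + k4): V^p = 0.4919, V^q = 0.1015
step 2: k1 = (-0.023403, -0.078986), k2 = (-0.017509, -0.066479), k3 = (-0.017807, -0.067613), k4 = (-0.013569, -0.057242); V <- V + (h/6)(k1 + 2k2 + 2k3 + k4): V^p = 0.4874, V^q = 0.0847
step 3: k1 = (-0.013577, -0.057278), k2 = (-0.010555, -0.048980), k3 = (-0.010696, -0.049636), k4 = (-0.008445, -0.042754); V <- V + (h/6)(k1 + 2k2 + 2k3 + k4): V^p = 0.4848, V^q = 0.0723
step 4: k1 = (-0.008448, -0.042767), k2 = (-0.006779, -0.037177), k3 = (-0.006849, -0.037565), k4 = (-0.005566, -0.032877); V <- V + (h/6)(k1 + 2k2 + 2k3 + k4): V^p = 0.4830, V^q = 0.0629

Answer: V^p = 0.4830, V^q = 0.0629


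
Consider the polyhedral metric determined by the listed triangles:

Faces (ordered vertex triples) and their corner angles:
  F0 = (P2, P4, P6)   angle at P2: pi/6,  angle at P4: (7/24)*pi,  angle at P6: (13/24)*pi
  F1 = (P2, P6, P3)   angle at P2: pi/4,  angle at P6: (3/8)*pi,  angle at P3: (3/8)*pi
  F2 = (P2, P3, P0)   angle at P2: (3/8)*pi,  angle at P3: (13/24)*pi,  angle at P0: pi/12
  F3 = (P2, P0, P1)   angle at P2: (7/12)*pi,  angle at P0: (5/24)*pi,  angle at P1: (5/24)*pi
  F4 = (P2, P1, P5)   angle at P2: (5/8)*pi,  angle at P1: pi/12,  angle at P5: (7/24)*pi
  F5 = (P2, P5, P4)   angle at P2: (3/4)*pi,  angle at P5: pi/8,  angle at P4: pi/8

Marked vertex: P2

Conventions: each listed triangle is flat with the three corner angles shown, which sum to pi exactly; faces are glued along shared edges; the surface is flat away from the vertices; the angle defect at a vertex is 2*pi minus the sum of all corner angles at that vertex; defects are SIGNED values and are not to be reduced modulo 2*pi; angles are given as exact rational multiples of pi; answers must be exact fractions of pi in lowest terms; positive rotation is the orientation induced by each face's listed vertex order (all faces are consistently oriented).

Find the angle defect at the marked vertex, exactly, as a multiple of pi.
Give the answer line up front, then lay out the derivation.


Answer: defect(P2) = (-3/4)*pi

Sum of corner angles at P2: (11/4)*pi
defect = 2*pi - (11/4)*pi


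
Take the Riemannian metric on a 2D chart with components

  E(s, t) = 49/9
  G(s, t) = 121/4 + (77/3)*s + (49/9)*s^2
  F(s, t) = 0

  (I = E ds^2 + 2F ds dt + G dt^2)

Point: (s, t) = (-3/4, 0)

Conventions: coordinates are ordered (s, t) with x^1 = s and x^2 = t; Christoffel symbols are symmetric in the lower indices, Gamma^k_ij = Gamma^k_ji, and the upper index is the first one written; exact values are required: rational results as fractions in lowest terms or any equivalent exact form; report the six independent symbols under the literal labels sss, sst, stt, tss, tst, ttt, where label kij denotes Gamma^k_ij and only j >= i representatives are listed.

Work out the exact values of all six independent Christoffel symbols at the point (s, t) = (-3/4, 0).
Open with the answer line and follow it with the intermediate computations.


Answer: Gamma_sss = 0, Gamma_sst = 0, Gamma_stt = -45/28, Gamma_tss = 0, Gamma_tst = 28/45, Gamma_ttt = 0

E = 49/9, F = 0, G = 225/16 at the point
E_s = 0, E_t = 0, F_s = 0, F_t = 0, G_s = 35/2, G_t = 0
EG - F^2 = 1225/16;  g^inv = (16/1225) * [[225/16, 0], [0, 49/9]]
first-kind symbols [ij,l] = (1/2)(d_i g_jl + d_j g_il - d_l g_ij): [ss,s] = E_s/2 = 0, [ss,t] = F_s - E_t/2 = 0, [st,s] = E_t/2 = 0, [st,t] = G_s/2 = 35/4, [tt,s] = F_t - G_s/2 = -35/4, [tt,t] = G_t/2 = 0
Gamma^s_ij = (G*[ij,s] - F*[ij,t])/(EG - F^2), Gamma^t_ij = (E*[ij,t] - F*[ij,s])/(EG - F^2)


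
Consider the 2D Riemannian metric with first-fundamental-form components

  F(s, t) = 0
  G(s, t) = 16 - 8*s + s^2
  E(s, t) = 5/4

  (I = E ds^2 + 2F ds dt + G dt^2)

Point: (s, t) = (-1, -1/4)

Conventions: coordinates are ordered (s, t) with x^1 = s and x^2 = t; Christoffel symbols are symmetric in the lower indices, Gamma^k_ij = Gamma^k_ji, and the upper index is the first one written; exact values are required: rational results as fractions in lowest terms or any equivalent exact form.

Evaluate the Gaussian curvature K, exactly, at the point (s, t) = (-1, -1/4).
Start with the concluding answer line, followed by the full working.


Answer: K = 0

E = 5/4, F = 0, G = 25, EG - F^2 = 125/4 at the point
E_s = 0, E_t = 0, F_s = 0, F_t = 0, G_s = -10, G_t = 0
E_tt = 0, F_st = 0, G_ss = 2
Apply the Brioschi formula K = (det M1 - det M2)/(EG - F^2)^2 over the derivative matrices of E, F, G.
M1 = [[-E_tt/2 + F_st - G_ss/2, E_s/2, F_s - E_t/2], [F_t - G_s/2, E, F], [G_t/2, F, G]] = [[-1, 0, 0], [5, 5/4, 0], [0, 0, 25]]; det M1 = -125/4
M2 = [[0, E_t/2, G_s/2], [E_t/2, E, F], [G_s/2, F, G]] = [[0, 0, -5], [0, 5/4, 0], [-5, 0, 25]]; det M2 = -125/4
det M1 - det M2 = 0; K = 0 / (125/4)^2 = 0


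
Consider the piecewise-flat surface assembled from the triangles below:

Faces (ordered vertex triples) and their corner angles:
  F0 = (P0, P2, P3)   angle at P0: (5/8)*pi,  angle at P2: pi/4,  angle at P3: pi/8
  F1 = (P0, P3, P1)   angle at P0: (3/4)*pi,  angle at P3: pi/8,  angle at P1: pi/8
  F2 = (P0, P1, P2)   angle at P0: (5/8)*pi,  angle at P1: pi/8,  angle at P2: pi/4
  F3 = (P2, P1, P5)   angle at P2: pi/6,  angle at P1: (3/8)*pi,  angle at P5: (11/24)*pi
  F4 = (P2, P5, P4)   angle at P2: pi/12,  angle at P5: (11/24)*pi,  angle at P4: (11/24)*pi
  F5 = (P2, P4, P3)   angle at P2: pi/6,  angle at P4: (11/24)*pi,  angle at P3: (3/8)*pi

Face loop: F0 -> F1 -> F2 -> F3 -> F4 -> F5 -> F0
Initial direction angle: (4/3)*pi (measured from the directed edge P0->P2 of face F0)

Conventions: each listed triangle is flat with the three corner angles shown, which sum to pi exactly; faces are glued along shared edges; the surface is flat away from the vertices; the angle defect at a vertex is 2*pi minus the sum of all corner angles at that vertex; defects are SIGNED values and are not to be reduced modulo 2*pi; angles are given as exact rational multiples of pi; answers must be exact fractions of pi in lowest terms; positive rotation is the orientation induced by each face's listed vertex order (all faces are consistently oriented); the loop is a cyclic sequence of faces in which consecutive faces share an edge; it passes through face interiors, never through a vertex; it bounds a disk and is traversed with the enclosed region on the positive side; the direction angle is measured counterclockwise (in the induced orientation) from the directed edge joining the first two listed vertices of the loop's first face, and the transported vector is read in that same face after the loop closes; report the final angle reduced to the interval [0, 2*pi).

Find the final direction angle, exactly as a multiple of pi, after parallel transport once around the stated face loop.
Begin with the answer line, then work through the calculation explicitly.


Answer: final direction angle = (5/12)*pi

enclosed vertex P0: corner angles sum to 2*pi, defect = 2*pi - 2*pi = 0
enclosed vertex P2: corner angles sum to (11/12)*pi, defect = 2*pi - (11/12)*pi = (13/12)*pi
by Gauss-Bonnet the loop rotates the vector by the enclosed defect sum (positive orientation, mod 2*pi)
final angle = (4/3)*pi + (13/12)*pi = (5/12)*pi (mod 2*pi)


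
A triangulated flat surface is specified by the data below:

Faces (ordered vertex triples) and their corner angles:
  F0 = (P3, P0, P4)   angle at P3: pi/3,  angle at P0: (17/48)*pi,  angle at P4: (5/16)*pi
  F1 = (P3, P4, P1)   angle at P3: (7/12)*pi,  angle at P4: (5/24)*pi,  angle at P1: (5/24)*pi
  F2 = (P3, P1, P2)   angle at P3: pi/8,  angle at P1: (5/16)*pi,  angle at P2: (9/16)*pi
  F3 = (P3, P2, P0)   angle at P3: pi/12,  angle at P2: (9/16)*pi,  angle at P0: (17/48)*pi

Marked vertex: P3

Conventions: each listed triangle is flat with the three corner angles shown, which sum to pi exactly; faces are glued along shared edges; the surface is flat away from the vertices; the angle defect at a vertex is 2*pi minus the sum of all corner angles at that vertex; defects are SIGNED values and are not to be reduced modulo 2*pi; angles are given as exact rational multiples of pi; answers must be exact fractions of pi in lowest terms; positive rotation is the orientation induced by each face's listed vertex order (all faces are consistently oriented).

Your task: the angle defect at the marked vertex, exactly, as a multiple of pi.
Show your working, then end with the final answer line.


Sum of corner angles at P3: (9/8)*pi
defect = 2*pi - (9/8)*pi

Answer: defect(P3) = (7/8)*pi


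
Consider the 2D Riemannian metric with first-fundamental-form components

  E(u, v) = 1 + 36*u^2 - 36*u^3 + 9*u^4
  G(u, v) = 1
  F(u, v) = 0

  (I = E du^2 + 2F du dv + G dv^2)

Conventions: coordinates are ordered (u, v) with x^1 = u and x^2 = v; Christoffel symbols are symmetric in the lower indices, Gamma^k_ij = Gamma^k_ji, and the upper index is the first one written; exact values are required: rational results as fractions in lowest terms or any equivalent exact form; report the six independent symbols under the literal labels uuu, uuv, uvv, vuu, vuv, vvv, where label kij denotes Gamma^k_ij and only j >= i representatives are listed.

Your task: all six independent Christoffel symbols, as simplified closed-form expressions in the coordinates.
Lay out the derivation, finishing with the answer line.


E = 1 + 36*u^2 - 36*u^3 + 9*u^4; F = 0; G = 1
Gamma^k_ij = (1/2) g^{kl} (d_i g_jl + d_j g_il - d_l g_ij), with g^inv = (1/(EG-F^2)) [[G, -F], [-F, E]]
first partials: E_u = 72*u - 108*u^2 + 36*u^3, E_v = 0, F_u = 0, F_v = 0, G_u = 0, G_v = 0
D = EG - F^2 = 1 + 36*u^2 - 36*u^3 + 9*u^4
expanded: Gamma^u_uu = (G E_u - 2F F_u + F E_v)/(2D), Gamma^u_uv = (G E_v - F G_u)/(2D), Gamma^u_vv = (2G F_v - G G_u - F G_v)/(2D), Gamma^v_uu = (2E F_u - E E_v - F E_u)/(2D), Gamma^v_uv = (E G_u - F E_v)/(2D), Gamma^v_vv = (E G_v - 2F F_v + F G_u)/(2D); substitute and cancel common factors

Answer: Gamma_uuu = (18*u^3 - 54*u^2 + 36*u)/(9*u^4 - 36*u^3 + 36*u^2 + 1), Gamma_uuv = 0, Gamma_uvv = 0, Gamma_vuu = 0, Gamma_vuv = 0, Gamma_vvv = 0


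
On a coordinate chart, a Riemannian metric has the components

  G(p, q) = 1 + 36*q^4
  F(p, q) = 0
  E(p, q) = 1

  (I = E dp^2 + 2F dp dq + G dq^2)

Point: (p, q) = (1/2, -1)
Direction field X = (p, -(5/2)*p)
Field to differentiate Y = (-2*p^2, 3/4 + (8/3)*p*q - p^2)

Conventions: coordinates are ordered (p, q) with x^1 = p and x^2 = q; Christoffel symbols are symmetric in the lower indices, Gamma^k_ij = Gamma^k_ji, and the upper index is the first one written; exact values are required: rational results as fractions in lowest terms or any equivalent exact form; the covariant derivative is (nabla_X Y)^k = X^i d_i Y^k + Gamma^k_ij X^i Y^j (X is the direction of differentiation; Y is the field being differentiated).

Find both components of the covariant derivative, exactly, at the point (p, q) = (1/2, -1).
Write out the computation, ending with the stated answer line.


E = 1, F = 0, G = 37 at the point
E_p = 0, E_q = 0, F_p = 0, F_q = 0, G_p = 0, G_q = -144
EG - F^2 = 37;  g^inv = (1/37) * [[37, 0], [0, 1]]
first-kind symbols [ij,l] = (1/2)(d_i g_jl + d_j g_il - d_l g_ij): [pp,p] = E_p/2 = 0, [pp,q] = F_p - E_q/2 = 0, [pq,p] = E_q/2 = 0, [pq,q] = G_p/2 = 0, [qq,p] = F_q - G_p/2 = 0, [qq,q] = G_q/2 = -72
Gamma^p_ij = (G*[ij,p] - F*[ij,q])/(EG - F^2), Gamma^q_ij = (E*[ij,q] - F*[ij,p])/(EG - F^2)
Gamma_ppp = 0, Gamma_ppq = 0, Gamma_pqq = 0, Gamma_qpp = 0, Gamma_qpq = 0, Gamma_qqq = -72/37
X = (1/2, -5/4), Y = (-1/2, -5/6) at the point

Answer: (nabla_X Y)^p = -1, (nabla_X Y)^q = -409/74


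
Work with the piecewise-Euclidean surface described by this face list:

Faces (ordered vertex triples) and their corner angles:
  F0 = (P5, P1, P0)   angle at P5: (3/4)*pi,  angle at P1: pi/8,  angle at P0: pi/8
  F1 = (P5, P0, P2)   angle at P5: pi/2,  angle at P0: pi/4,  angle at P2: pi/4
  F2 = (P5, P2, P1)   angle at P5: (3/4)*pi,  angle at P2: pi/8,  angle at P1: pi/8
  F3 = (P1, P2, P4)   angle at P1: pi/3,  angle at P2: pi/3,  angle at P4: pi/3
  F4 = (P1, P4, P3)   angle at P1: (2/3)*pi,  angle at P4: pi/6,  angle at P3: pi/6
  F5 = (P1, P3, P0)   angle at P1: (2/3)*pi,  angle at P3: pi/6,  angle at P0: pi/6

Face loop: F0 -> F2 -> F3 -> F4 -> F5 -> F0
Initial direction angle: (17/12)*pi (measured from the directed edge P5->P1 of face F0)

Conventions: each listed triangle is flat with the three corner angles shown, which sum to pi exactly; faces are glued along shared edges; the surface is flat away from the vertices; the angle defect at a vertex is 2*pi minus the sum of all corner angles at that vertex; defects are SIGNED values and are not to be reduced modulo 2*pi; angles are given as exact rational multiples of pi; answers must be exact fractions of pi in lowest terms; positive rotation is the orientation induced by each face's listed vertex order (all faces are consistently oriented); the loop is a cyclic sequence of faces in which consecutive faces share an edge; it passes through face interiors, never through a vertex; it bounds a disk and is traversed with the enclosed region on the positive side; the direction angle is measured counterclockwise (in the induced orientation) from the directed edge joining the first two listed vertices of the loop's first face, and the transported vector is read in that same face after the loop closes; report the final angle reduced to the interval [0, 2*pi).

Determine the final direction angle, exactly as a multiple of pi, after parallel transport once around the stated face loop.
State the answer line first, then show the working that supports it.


Answer: final direction angle = (3/2)*pi

enclosed vertex P1: corner angles sum to (23/12)*pi, defect = 2*pi - (23/12)*pi = pi/12
final direction = starting direction + enclosed defect total, reduced mod 2*pi (induced orientation)
final angle = (17/12)*pi + pi/12 = (3/2)*pi (mod 2*pi)
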